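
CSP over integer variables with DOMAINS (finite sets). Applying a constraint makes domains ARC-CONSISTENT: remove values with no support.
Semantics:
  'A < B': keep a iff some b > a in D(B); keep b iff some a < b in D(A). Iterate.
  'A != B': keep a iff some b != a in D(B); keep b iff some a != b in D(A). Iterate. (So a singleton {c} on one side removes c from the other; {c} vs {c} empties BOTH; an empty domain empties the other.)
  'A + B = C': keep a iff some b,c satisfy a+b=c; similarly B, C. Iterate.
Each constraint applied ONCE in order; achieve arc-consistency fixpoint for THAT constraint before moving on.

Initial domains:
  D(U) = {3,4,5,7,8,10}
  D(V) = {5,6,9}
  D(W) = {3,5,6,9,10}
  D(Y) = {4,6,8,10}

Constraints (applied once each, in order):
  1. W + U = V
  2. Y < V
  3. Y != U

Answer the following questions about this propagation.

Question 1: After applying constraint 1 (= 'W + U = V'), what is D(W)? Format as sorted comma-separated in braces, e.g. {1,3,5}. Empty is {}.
Answer: {3,5,6}

Derivation:
Constraint 1 (W + U = V) on D(W)={3,5,6,9,10} D(U)={3,4,5,7,8,10} D(V)={5,6,9}: W {3,5,6,9,10}->{3,5,6}; U {3,4,5,7,8,10}->{3,4}; V {5,6,9}->{6,9}
So after constraint 1: D(W) = {3,5,6}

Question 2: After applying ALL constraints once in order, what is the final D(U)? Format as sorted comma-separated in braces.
Constraint 1 (W + U = V) on D(W)={3,5,6,9,10} D(U)={3,4,5,7,8,10} D(V)={5,6,9}: W {3,5,6,9,10}->{3,5,6}; U {3,4,5,7,8,10}->{3,4}; V {5,6,9}->{6,9}
Constraint 2 (Y < V) on D(Y)={4,6,8,10} D(V)={6,9}: Y {4,6,8,10}->{4,6,8}
Constraint 3 (Y != U) on D(Y)={4,6,8} D(U)={3,4}: no change
So after all 3 constraints: D(U) = {3,4}

Answer: {3,4}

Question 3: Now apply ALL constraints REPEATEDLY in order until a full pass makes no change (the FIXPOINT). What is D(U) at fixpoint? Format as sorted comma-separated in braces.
pass 0 (initial): D(U)={3,4,5,7,8,10}
pass 1: U {3,4,5,7,8,10}->{3,4}; V {5,6,9}->{6,9}; W {3,5,6,9,10}->{3,5,6}; Y {4,6,8,10}->{4,6,8}
pass 2: no change
Fixpoint after 2 passes: D(U) = {3,4}

Answer: {3,4}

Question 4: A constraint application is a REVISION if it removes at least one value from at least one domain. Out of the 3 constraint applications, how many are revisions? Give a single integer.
Answer: 2

Derivation:
Constraint 1 (W + U = V) on D(W)={3,5,6,9,10} D(U)={3,4,5,7,8,10} D(V)={5,6,9}: W {3,5,6,9,10}->{3,5,6}; U {3,4,5,7,8,10}->{3,4}; V {5,6,9}->{6,9} => REVISION
Constraint 2 (Y < V) on D(Y)={4,6,8,10} D(V)={6,9}: Y {4,6,8,10}->{4,6,8} => REVISION
Constraint 3 (Y != U) on D(Y)={4,6,8} D(U)={3,4}: no change => not a revision
Total revisions = 2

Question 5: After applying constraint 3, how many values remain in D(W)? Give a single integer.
Constraint 1 (W + U = V) on D(W)={3,5,6,9,10} D(U)={3,4,5,7,8,10} D(V)={5,6,9}: W {3,5,6,9,10}->{3,5,6}; U {3,4,5,7,8,10}->{3,4}; V {5,6,9}->{6,9}
Constraint 2 (Y < V) on D(Y)={4,6,8,10} D(V)={6,9}: Y {4,6,8,10}->{4,6,8}
Constraint 3 (Y != U) on D(Y)={4,6,8} D(U)={3,4}: no change
So after constraint 3: D(W)={3,5,6}, size = 3

Answer: 3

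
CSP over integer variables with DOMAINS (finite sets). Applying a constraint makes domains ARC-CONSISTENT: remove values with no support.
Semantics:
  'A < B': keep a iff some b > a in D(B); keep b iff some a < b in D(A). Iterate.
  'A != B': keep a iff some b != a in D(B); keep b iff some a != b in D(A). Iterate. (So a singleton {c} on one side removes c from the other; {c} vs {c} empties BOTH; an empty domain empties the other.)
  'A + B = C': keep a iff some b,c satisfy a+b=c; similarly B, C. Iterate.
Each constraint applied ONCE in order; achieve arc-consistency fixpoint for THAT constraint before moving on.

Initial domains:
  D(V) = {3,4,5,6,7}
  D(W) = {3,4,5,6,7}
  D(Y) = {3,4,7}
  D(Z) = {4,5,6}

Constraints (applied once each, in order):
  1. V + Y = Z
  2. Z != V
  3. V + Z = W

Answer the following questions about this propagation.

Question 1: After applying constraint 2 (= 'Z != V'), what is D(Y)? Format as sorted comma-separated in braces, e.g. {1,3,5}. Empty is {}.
Answer: {3}

Derivation:
Constraint 1 (V + Y = Z) on D(V)={3,4,5,6,7} D(Y)={3,4,7} D(Z)={4,5,6}: V {3,4,5,6,7}->{3}; Y {3,4,7}->{3}; Z {4,5,6}->{6}
Constraint 2 (Z != V) on D(Z)={6} D(V)={3}: no change
So after constraint 2: D(Y) = {3}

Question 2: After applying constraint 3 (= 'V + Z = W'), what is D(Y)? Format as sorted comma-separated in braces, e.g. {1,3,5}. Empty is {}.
Answer: {3}

Derivation:
Constraint 1 (V + Y = Z) on D(V)={3,4,5,6,7} D(Y)={3,4,7} D(Z)={4,5,6}: V {3,4,5,6,7}->{3}; Y {3,4,7}->{3}; Z {4,5,6}->{6}
Constraint 2 (Z != V) on D(Z)={6} D(V)={3}: no change
Constraint 3 (V + Z = W) on D(V)={3} D(Z)={6} D(W)={3,4,5,6,7}: V {3}->{}; Z {6}->{}; W {3,4,5,6,7}->{}
So after constraint 3: D(Y) = {3}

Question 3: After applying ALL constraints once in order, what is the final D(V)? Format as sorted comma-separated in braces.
Answer: {}

Derivation:
Constraint 1 (V + Y = Z) on D(V)={3,4,5,6,7} D(Y)={3,4,7} D(Z)={4,5,6}: V {3,4,5,6,7}->{3}; Y {3,4,7}->{3}; Z {4,5,6}->{6}
Constraint 2 (Z != V) on D(Z)={6} D(V)={3}: no change
Constraint 3 (V + Z = W) on D(V)={3} D(Z)={6} D(W)={3,4,5,6,7}: V {3}->{}; Z {6}->{}; W {3,4,5,6,7}->{}
So after all 3 constraints: D(V) = {}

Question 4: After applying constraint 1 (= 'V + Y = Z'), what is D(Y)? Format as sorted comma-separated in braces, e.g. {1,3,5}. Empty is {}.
Constraint 1 (V + Y = Z) on D(V)={3,4,5,6,7} D(Y)={3,4,7} D(Z)={4,5,6}: V {3,4,5,6,7}->{3}; Y {3,4,7}->{3}; Z {4,5,6}->{6}
So after constraint 1: D(Y) = {3}

Answer: {3}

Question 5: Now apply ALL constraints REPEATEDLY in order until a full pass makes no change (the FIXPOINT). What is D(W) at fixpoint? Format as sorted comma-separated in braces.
pass 0 (initial): D(W)={3,4,5,6,7}
pass 1: V {3,4,5,6,7}->{}; W {3,4,5,6,7}->{}; Y {3,4,7}->{3}; Z {4,5,6}->{}
pass 2: Y {3}->{}
pass 3: no change
Fixpoint after 3 passes: D(W) = {}

Answer: {}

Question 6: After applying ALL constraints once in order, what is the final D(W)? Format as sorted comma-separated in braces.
Answer: {}

Derivation:
Constraint 1 (V + Y = Z) on D(V)={3,4,5,6,7} D(Y)={3,4,7} D(Z)={4,5,6}: V {3,4,5,6,7}->{3}; Y {3,4,7}->{3}; Z {4,5,6}->{6}
Constraint 2 (Z != V) on D(Z)={6} D(V)={3}: no change
Constraint 3 (V + Z = W) on D(V)={3} D(Z)={6} D(W)={3,4,5,6,7}: V {3}->{}; Z {6}->{}; W {3,4,5,6,7}->{}
So after all 3 constraints: D(W) = {}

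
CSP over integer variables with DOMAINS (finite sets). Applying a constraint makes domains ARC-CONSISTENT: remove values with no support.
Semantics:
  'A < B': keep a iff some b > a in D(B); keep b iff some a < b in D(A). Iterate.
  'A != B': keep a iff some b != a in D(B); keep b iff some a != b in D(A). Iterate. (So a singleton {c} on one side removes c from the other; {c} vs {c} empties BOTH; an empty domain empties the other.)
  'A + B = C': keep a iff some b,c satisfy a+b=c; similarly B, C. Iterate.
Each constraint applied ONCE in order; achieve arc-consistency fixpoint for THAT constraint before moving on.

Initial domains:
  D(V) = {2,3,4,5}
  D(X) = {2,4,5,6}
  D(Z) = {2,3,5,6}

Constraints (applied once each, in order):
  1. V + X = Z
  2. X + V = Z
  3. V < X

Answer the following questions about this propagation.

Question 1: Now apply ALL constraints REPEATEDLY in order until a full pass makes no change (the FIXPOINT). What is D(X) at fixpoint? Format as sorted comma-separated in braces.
pass 0 (initial): D(X)={2,4,5,6}
pass 1: V {2,3,4,5}->{2,3}; X {2,4,5,6}->{4}; Z {2,3,5,6}->{5,6}
pass 2: V {2,3}->{2}; Z {5,6}->{6}
pass 3: no change
Fixpoint after 3 passes: D(X) = {4}

Answer: {4}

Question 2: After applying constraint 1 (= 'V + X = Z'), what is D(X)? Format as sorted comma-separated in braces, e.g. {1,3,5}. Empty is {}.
Constraint 1 (V + X = Z) on D(V)={2,3,4,5} D(X)={2,4,5,6} D(Z)={2,3,5,6}: V {2,3,4,5}->{2,3,4}; X {2,4,5,6}->{2,4}; Z {2,3,5,6}->{5,6}
So after constraint 1: D(X) = {2,4}

Answer: {2,4}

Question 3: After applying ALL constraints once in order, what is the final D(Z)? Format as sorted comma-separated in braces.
Answer: {5,6}

Derivation:
Constraint 1 (V + X = Z) on D(V)={2,3,4,5} D(X)={2,4,5,6} D(Z)={2,3,5,6}: V {2,3,4,5}->{2,3,4}; X {2,4,5,6}->{2,4}; Z {2,3,5,6}->{5,6}
Constraint 2 (X + V = Z) on D(X)={2,4} D(V)={2,3,4} D(Z)={5,6}: no change
Constraint 3 (V < X) on D(V)={2,3,4} D(X)={2,4}: V {2,3,4}->{2,3}; X {2,4}->{4}
So after all 3 constraints: D(Z) = {5,6}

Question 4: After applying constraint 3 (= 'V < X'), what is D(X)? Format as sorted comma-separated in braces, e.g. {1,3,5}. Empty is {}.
Constraint 1 (V + X = Z) on D(V)={2,3,4,5} D(X)={2,4,5,6} D(Z)={2,3,5,6}: V {2,3,4,5}->{2,3,4}; X {2,4,5,6}->{2,4}; Z {2,3,5,6}->{5,6}
Constraint 2 (X + V = Z) on D(X)={2,4} D(V)={2,3,4} D(Z)={5,6}: no change
Constraint 3 (V < X) on D(V)={2,3,4} D(X)={2,4}: V {2,3,4}->{2,3}; X {2,4}->{4}
So after constraint 3: D(X) = {4}

Answer: {4}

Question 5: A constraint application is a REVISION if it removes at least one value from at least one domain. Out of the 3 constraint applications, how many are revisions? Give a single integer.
Answer: 2

Derivation:
Constraint 1 (V + X = Z) on D(V)={2,3,4,5} D(X)={2,4,5,6} D(Z)={2,3,5,6}: V {2,3,4,5}->{2,3,4}; X {2,4,5,6}->{2,4}; Z {2,3,5,6}->{5,6} => REVISION
Constraint 2 (X + V = Z) on D(X)={2,4} D(V)={2,3,4} D(Z)={5,6}: no change => not a revision
Constraint 3 (V < X) on D(V)={2,3,4} D(X)={2,4}: V {2,3,4}->{2,3}; X {2,4}->{4} => REVISION
Total revisions = 2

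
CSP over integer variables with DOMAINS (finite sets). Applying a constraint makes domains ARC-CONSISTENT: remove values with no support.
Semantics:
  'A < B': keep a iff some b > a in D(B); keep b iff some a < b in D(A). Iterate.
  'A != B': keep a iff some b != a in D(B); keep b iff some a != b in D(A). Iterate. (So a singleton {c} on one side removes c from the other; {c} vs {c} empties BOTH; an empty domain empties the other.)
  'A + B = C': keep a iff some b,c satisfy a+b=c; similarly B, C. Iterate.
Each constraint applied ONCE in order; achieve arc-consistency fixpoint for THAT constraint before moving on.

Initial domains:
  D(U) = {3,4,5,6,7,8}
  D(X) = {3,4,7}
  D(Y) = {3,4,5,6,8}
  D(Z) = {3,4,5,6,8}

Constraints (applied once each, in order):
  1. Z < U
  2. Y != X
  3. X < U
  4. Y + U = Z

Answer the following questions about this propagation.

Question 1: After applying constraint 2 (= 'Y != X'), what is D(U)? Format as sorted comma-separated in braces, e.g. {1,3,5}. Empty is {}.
Constraint 1 (Z < U) on D(Z)={3,4,5,6,8} D(U)={3,4,5,6,7,8}: Z {3,4,5,6,8}->{3,4,5,6}; U {3,4,5,6,7,8}->{4,5,6,7,8}
Constraint 2 (Y != X) on D(Y)={3,4,5,6,8} D(X)={3,4,7}: no change
So after constraint 2: D(U) = {4,5,6,7,8}

Answer: {4,5,6,7,8}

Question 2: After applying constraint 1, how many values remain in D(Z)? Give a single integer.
Answer: 4

Derivation:
Constraint 1 (Z < U) on D(Z)={3,4,5,6,8} D(U)={3,4,5,6,7,8}: Z {3,4,5,6,8}->{3,4,5,6}; U {3,4,5,6,7,8}->{4,5,6,7,8}
So after constraint 1: D(Z)={3,4,5,6}, size = 4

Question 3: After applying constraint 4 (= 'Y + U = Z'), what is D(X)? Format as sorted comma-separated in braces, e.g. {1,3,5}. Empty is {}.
Answer: {3,4,7}

Derivation:
Constraint 1 (Z < U) on D(Z)={3,4,5,6,8} D(U)={3,4,5,6,7,8}: Z {3,4,5,6,8}->{3,4,5,6}; U {3,4,5,6,7,8}->{4,5,6,7,8}
Constraint 2 (Y != X) on D(Y)={3,4,5,6,8} D(X)={3,4,7}: no change
Constraint 3 (X < U) on D(X)={3,4,7} D(U)={4,5,6,7,8}: no change
Constraint 4 (Y + U = Z) on D(Y)={3,4,5,6,8} D(U)={4,5,6,7,8} D(Z)={3,4,5,6}: Y {3,4,5,6,8}->{}; U {4,5,6,7,8}->{}; Z {3,4,5,6}->{}
So after constraint 4: D(X) = {3,4,7}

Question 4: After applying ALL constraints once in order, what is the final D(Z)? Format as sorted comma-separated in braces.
Answer: {}

Derivation:
Constraint 1 (Z < U) on D(Z)={3,4,5,6,8} D(U)={3,4,5,6,7,8}: Z {3,4,5,6,8}->{3,4,5,6}; U {3,4,5,6,7,8}->{4,5,6,7,8}
Constraint 2 (Y != X) on D(Y)={3,4,5,6,8} D(X)={3,4,7}: no change
Constraint 3 (X < U) on D(X)={3,4,7} D(U)={4,5,6,7,8}: no change
Constraint 4 (Y + U = Z) on D(Y)={3,4,5,6,8} D(U)={4,5,6,7,8} D(Z)={3,4,5,6}: Y {3,4,5,6,8}->{}; U {4,5,6,7,8}->{}; Z {3,4,5,6}->{}
So after all 4 constraints: D(Z) = {}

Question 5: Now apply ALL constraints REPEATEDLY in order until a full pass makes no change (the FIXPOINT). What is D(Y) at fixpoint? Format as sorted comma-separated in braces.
pass 0 (initial): D(Y)={3,4,5,6,8}
pass 1: U {3,4,5,6,7,8}->{}; Y {3,4,5,6,8}->{}; Z {3,4,5,6,8}->{}
pass 2: X {3,4,7}->{}
pass 3: no change
Fixpoint after 3 passes: D(Y) = {}

Answer: {}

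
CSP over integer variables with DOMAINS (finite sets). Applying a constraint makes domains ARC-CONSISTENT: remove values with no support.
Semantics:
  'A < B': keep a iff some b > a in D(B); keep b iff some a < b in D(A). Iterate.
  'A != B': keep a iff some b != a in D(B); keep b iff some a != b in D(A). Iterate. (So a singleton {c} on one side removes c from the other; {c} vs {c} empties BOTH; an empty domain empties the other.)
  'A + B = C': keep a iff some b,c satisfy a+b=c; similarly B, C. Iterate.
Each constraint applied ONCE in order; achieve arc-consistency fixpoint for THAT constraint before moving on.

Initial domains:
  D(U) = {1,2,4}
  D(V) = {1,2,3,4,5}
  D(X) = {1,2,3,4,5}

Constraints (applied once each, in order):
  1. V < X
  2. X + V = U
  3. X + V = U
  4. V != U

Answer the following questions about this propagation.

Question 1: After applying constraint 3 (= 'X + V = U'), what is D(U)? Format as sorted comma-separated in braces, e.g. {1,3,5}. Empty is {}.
Answer: {4}

Derivation:
Constraint 1 (V < X) on D(V)={1,2,3,4,5} D(X)={1,2,3,4,5}: V {1,2,3,4,5}->{1,2,3,4}; X {1,2,3,4,5}->{2,3,4,5}
Constraint 2 (X + V = U) on D(X)={2,3,4,5} D(V)={1,2,3,4} D(U)={1,2,4}: X {2,3,4,5}->{2,3}; V {1,2,3,4}->{1,2}; U {1,2,4}->{4}
Constraint 3 (X + V = U) on D(X)={2,3} D(V)={1,2} D(U)={4}: no change
So after constraint 3: D(U) = {4}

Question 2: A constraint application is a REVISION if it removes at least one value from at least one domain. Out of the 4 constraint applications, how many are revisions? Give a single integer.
Answer: 2

Derivation:
Constraint 1 (V < X) on D(V)={1,2,3,4,5} D(X)={1,2,3,4,5}: V {1,2,3,4,5}->{1,2,3,4}; X {1,2,3,4,5}->{2,3,4,5} => REVISION
Constraint 2 (X + V = U) on D(X)={2,3,4,5} D(V)={1,2,3,4} D(U)={1,2,4}: X {2,3,4,5}->{2,3}; V {1,2,3,4}->{1,2}; U {1,2,4}->{4} => REVISION
Constraint 3 (X + V = U) on D(X)={2,3} D(V)={1,2} D(U)={4}: no change => not a revision
Constraint 4 (V != U) on D(V)={1,2} D(U)={4}: no change => not a revision
Total revisions = 2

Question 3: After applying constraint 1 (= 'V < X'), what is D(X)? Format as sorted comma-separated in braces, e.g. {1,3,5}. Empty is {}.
Answer: {2,3,4,5}

Derivation:
Constraint 1 (V < X) on D(V)={1,2,3,4,5} D(X)={1,2,3,4,5}: V {1,2,3,4,5}->{1,2,3,4}; X {1,2,3,4,5}->{2,3,4,5}
So after constraint 1: D(X) = {2,3,4,5}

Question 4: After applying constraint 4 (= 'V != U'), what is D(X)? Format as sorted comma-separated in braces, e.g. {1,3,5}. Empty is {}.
Constraint 1 (V < X) on D(V)={1,2,3,4,5} D(X)={1,2,3,4,5}: V {1,2,3,4,5}->{1,2,3,4}; X {1,2,3,4,5}->{2,3,4,5}
Constraint 2 (X + V = U) on D(X)={2,3,4,5} D(V)={1,2,3,4} D(U)={1,2,4}: X {2,3,4,5}->{2,3}; V {1,2,3,4}->{1,2}; U {1,2,4}->{4}
Constraint 3 (X + V = U) on D(X)={2,3} D(V)={1,2} D(U)={4}: no change
Constraint 4 (V != U) on D(V)={1,2} D(U)={4}: no change
So after constraint 4: D(X) = {2,3}

Answer: {2,3}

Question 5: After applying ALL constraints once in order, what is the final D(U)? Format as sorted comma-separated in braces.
Constraint 1 (V < X) on D(V)={1,2,3,4,5} D(X)={1,2,3,4,5}: V {1,2,3,4,5}->{1,2,3,4}; X {1,2,3,4,5}->{2,3,4,5}
Constraint 2 (X + V = U) on D(X)={2,3,4,5} D(V)={1,2,3,4} D(U)={1,2,4}: X {2,3,4,5}->{2,3}; V {1,2,3,4}->{1,2}; U {1,2,4}->{4}
Constraint 3 (X + V = U) on D(X)={2,3} D(V)={1,2} D(U)={4}: no change
Constraint 4 (V != U) on D(V)={1,2} D(U)={4}: no change
So after all 4 constraints: D(U) = {4}

Answer: {4}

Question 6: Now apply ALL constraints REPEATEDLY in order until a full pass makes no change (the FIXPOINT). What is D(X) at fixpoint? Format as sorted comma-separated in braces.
pass 0 (initial): D(X)={1,2,3,4,5}
pass 1: U {1,2,4}->{4}; V {1,2,3,4,5}->{1,2}; X {1,2,3,4,5}->{2,3}
pass 2: no change
Fixpoint after 2 passes: D(X) = {2,3}

Answer: {2,3}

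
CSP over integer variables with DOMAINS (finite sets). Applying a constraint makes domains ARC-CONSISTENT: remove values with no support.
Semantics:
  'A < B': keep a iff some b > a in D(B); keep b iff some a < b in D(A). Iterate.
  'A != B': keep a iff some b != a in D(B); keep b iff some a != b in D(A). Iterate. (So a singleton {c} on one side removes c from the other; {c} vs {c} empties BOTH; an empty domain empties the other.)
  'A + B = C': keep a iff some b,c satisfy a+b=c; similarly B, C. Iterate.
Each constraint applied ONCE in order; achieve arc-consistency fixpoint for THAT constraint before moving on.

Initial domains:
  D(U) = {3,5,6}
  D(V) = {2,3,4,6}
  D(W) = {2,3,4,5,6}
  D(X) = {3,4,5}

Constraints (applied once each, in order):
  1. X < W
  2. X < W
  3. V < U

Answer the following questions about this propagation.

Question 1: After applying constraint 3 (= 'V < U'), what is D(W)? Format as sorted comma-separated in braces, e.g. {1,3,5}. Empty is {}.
Constraint 1 (X < W) on D(X)={3,4,5} D(W)={2,3,4,5,6}: W {2,3,4,5,6}->{4,5,6}
Constraint 2 (X < W) on D(X)={3,4,5} D(W)={4,5,6}: no change
Constraint 3 (V < U) on D(V)={2,3,4,6} D(U)={3,5,6}: V {2,3,4,6}->{2,3,4}
So after constraint 3: D(W) = {4,5,6}

Answer: {4,5,6}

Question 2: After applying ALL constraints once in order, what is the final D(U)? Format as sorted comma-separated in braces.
Answer: {3,5,6}

Derivation:
Constraint 1 (X < W) on D(X)={3,4,5} D(W)={2,3,4,5,6}: W {2,3,4,5,6}->{4,5,6}
Constraint 2 (X < W) on D(X)={3,4,5} D(W)={4,5,6}: no change
Constraint 3 (V < U) on D(V)={2,3,4,6} D(U)={3,5,6}: V {2,3,4,6}->{2,3,4}
So after all 3 constraints: D(U) = {3,5,6}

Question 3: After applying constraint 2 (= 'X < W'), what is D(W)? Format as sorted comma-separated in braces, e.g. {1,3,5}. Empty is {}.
Constraint 1 (X < W) on D(X)={3,4,5} D(W)={2,3,4,5,6}: W {2,3,4,5,6}->{4,5,6}
Constraint 2 (X < W) on D(X)={3,4,5} D(W)={4,5,6}: no change
So after constraint 2: D(W) = {4,5,6}

Answer: {4,5,6}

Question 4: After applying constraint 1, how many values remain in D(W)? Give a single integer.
Answer: 3

Derivation:
Constraint 1 (X < W) on D(X)={3,4,5} D(W)={2,3,4,5,6}: W {2,3,4,5,6}->{4,5,6}
So after constraint 1: D(W)={4,5,6}, size = 3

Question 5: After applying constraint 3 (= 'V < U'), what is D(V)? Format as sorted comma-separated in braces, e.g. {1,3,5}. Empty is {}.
Constraint 1 (X < W) on D(X)={3,4,5} D(W)={2,3,4,5,6}: W {2,3,4,5,6}->{4,5,6}
Constraint 2 (X < W) on D(X)={3,4,5} D(W)={4,5,6}: no change
Constraint 3 (V < U) on D(V)={2,3,4,6} D(U)={3,5,6}: V {2,3,4,6}->{2,3,4}
So after constraint 3: D(V) = {2,3,4}

Answer: {2,3,4}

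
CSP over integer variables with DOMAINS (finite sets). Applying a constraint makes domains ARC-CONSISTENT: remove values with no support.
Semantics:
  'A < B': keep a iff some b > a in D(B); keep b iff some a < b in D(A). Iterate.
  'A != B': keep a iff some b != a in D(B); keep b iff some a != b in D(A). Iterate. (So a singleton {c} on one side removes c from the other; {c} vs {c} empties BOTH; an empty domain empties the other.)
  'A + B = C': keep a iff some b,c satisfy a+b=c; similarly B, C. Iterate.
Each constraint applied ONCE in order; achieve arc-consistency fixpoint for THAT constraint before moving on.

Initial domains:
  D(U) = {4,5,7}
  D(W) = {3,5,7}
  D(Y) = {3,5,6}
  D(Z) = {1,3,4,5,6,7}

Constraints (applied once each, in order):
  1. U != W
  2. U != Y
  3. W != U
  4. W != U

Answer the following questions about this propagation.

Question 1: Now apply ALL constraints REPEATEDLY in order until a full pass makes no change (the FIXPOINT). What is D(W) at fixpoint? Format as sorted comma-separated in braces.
pass 0 (initial): D(W)={3,5,7}
pass 1: no change
Fixpoint after 1 passes: D(W) = {3,5,7}

Answer: {3,5,7}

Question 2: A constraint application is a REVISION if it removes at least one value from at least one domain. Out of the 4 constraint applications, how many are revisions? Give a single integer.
Constraint 1 (U != W) on D(U)={4,5,7} D(W)={3,5,7}: no change => not a revision
Constraint 2 (U != Y) on D(U)={4,5,7} D(Y)={3,5,6}: no change => not a revision
Constraint 3 (W != U) on D(W)={3,5,7} D(U)={4,5,7}: no change => not a revision
Constraint 4 (W != U) on D(W)={3,5,7} D(U)={4,5,7}: no change => not a revision
Total revisions = 0

Answer: 0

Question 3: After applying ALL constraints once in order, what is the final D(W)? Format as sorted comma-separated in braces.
Answer: {3,5,7}

Derivation:
Constraint 1 (U != W) on D(U)={4,5,7} D(W)={3,5,7}: no change
Constraint 2 (U != Y) on D(U)={4,5,7} D(Y)={3,5,6}: no change
Constraint 3 (W != U) on D(W)={3,5,7} D(U)={4,5,7}: no change
Constraint 4 (W != U) on D(W)={3,5,7} D(U)={4,5,7}: no change
So after all 4 constraints: D(W) = {3,5,7}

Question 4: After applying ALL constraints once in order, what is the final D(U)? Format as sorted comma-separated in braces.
Constraint 1 (U != W) on D(U)={4,5,7} D(W)={3,5,7}: no change
Constraint 2 (U != Y) on D(U)={4,5,7} D(Y)={3,5,6}: no change
Constraint 3 (W != U) on D(W)={3,5,7} D(U)={4,5,7}: no change
Constraint 4 (W != U) on D(W)={3,5,7} D(U)={4,5,7}: no change
So after all 4 constraints: D(U) = {4,5,7}

Answer: {4,5,7}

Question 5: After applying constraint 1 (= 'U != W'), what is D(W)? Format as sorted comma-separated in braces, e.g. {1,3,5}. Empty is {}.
Constraint 1 (U != W) on D(U)={4,5,7} D(W)={3,5,7}: no change
So after constraint 1: D(W) = {3,5,7}

Answer: {3,5,7}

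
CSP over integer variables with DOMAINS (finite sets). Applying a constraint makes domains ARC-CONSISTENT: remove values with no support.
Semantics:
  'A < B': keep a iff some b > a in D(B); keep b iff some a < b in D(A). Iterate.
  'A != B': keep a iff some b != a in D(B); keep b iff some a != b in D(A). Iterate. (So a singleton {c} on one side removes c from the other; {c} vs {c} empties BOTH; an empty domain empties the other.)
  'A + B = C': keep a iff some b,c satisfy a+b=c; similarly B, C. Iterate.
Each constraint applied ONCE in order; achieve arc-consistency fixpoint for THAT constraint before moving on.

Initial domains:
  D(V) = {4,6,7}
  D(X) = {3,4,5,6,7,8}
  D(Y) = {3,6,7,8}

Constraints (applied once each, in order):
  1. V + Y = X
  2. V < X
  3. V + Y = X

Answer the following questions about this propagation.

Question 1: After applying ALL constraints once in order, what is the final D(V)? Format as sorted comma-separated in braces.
Constraint 1 (V + Y = X) on D(V)={4,6,7} D(Y)={3,6,7,8} D(X)={3,4,5,6,7,8}: V {4,6,7}->{4}; Y {3,6,7,8}->{3}; X {3,4,5,6,7,8}->{7}
Constraint 2 (V < X) on D(V)={4} D(X)={7}: no change
Constraint 3 (V + Y = X) on D(V)={4} D(Y)={3} D(X)={7}: no change
So after all 3 constraints: D(V) = {4}

Answer: {4}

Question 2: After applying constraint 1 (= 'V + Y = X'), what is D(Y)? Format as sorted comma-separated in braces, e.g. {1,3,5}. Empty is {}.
Answer: {3}

Derivation:
Constraint 1 (V + Y = X) on D(V)={4,6,7} D(Y)={3,6,7,8} D(X)={3,4,5,6,7,8}: V {4,6,7}->{4}; Y {3,6,7,8}->{3}; X {3,4,5,6,7,8}->{7}
So after constraint 1: D(Y) = {3}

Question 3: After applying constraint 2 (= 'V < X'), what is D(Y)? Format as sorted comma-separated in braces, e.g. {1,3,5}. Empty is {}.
Answer: {3}

Derivation:
Constraint 1 (V + Y = X) on D(V)={4,6,7} D(Y)={3,6,7,8} D(X)={3,4,5,6,7,8}: V {4,6,7}->{4}; Y {3,6,7,8}->{3}; X {3,4,5,6,7,8}->{7}
Constraint 2 (V < X) on D(V)={4} D(X)={7}: no change
So after constraint 2: D(Y) = {3}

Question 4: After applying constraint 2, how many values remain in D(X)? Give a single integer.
Constraint 1 (V + Y = X) on D(V)={4,6,7} D(Y)={3,6,7,8} D(X)={3,4,5,6,7,8}: V {4,6,7}->{4}; Y {3,6,7,8}->{3}; X {3,4,5,6,7,8}->{7}
Constraint 2 (V < X) on D(V)={4} D(X)={7}: no change
So after constraint 2: D(X)={7}, size = 1

Answer: 1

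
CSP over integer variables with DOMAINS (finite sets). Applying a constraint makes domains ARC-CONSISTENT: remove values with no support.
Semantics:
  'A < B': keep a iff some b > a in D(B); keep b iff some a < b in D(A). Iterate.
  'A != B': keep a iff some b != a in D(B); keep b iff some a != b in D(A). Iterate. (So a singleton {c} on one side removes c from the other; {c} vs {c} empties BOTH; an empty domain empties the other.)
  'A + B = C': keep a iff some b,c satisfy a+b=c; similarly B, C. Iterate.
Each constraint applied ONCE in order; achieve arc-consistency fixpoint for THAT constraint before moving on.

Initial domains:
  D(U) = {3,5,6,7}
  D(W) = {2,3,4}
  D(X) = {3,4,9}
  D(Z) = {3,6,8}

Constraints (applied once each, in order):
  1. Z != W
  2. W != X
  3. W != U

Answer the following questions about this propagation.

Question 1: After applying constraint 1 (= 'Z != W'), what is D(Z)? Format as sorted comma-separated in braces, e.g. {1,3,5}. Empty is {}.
Answer: {3,6,8}

Derivation:
Constraint 1 (Z != W) on D(Z)={3,6,8} D(W)={2,3,4}: no change
So after constraint 1: D(Z) = {3,6,8}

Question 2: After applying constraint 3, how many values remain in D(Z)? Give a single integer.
Answer: 3

Derivation:
Constraint 1 (Z != W) on D(Z)={3,6,8} D(W)={2,3,4}: no change
Constraint 2 (W != X) on D(W)={2,3,4} D(X)={3,4,9}: no change
Constraint 3 (W != U) on D(W)={2,3,4} D(U)={3,5,6,7}: no change
So after constraint 3: D(Z)={3,6,8}, size = 3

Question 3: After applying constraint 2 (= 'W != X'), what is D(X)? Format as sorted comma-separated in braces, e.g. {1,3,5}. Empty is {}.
Answer: {3,4,9}

Derivation:
Constraint 1 (Z != W) on D(Z)={3,6,8} D(W)={2,3,4}: no change
Constraint 2 (W != X) on D(W)={2,3,4} D(X)={3,4,9}: no change
So after constraint 2: D(X) = {3,4,9}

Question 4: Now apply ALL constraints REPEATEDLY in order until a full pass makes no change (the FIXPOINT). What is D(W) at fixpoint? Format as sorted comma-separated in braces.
pass 0 (initial): D(W)={2,3,4}
pass 1: no change
Fixpoint after 1 passes: D(W) = {2,3,4}

Answer: {2,3,4}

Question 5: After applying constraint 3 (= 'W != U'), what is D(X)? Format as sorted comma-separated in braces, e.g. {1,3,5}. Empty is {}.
Constraint 1 (Z != W) on D(Z)={3,6,8} D(W)={2,3,4}: no change
Constraint 2 (W != X) on D(W)={2,3,4} D(X)={3,4,9}: no change
Constraint 3 (W != U) on D(W)={2,3,4} D(U)={3,5,6,7}: no change
So after constraint 3: D(X) = {3,4,9}

Answer: {3,4,9}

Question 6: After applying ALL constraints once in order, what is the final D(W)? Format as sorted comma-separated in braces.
Constraint 1 (Z != W) on D(Z)={3,6,8} D(W)={2,3,4}: no change
Constraint 2 (W != X) on D(W)={2,3,4} D(X)={3,4,9}: no change
Constraint 3 (W != U) on D(W)={2,3,4} D(U)={3,5,6,7}: no change
So after all 3 constraints: D(W) = {2,3,4}

Answer: {2,3,4}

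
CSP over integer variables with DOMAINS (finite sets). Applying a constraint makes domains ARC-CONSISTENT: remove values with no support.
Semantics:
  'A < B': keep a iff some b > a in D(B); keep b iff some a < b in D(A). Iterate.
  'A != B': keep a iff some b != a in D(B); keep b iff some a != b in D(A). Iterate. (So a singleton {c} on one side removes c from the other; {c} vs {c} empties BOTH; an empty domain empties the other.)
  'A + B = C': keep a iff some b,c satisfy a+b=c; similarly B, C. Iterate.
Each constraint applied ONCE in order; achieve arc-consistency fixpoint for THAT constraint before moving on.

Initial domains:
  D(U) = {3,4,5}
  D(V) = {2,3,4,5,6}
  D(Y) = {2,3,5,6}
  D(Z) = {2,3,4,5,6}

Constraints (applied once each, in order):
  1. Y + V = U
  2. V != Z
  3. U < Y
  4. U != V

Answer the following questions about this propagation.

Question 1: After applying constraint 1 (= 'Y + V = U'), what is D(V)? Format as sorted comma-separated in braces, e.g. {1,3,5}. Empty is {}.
Constraint 1 (Y + V = U) on D(Y)={2,3,5,6} D(V)={2,3,4,5,6} D(U)={3,4,5}: Y {2,3,5,6}->{2,3}; V {2,3,4,5,6}->{2,3}; U {3,4,5}->{4,5}
So after constraint 1: D(V) = {2,3}

Answer: {2,3}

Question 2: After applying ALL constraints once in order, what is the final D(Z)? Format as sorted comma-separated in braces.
Constraint 1 (Y + V = U) on D(Y)={2,3,5,6} D(V)={2,3,4,5,6} D(U)={3,4,5}: Y {2,3,5,6}->{2,3}; V {2,3,4,5,6}->{2,3}; U {3,4,5}->{4,5}
Constraint 2 (V != Z) on D(V)={2,3} D(Z)={2,3,4,5,6}: no change
Constraint 3 (U < Y) on D(U)={4,5} D(Y)={2,3}: U {4,5}->{}; Y {2,3}->{}
Constraint 4 (U != V) on D(U)={} D(V)={2,3}: V {2,3}->{}
So after all 4 constraints: D(Z) = {2,3,4,5,6}

Answer: {2,3,4,5,6}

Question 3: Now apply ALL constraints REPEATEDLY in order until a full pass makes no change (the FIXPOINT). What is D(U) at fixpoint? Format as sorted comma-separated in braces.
pass 0 (initial): D(U)={3,4,5}
pass 1: U {3,4,5}->{}; V {2,3,4,5,6}->{}; Y {2,3,5,6}->{}
pass 2: Z {2,3,4,5,6}->{}
pass 3: no change
Fixpoint after 3 passes: D(U) = {}

Answer: {}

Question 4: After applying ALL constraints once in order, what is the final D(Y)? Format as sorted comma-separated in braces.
Answer: {}

Derivation:
Constraint 1 (Y + V = U) on D(Y)={2,3,5,6} D(V)={2,3,4,5,6} D(U)={3,4,5}: Y {2,3,5,6}->{2,3}; V {2,3,4,5,6}->{2,3}; U {3,4,5}->{4,5}
Constraint 2 (V != Z) on D(V)={2,3} D(Z)={2,3,4,5,6}: no change
Constraint 3 (U < Y) on D(U)={4,5} D(Y)={2,3}: U {4,5}->{}; Y {2,3}->{}
Constraint 4 (U != V) on D(U)={} D(V)={2,3}: V {2,3}->{}
So after all 4 constraints: D(Y) = {}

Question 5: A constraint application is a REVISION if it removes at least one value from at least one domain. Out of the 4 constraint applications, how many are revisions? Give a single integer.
Constraint 1 (Y + V = U) on D(Y)={2,3,5,6} D(V)={2,3,4,5,6} D(U)={3,4,5}: Y {2,3,5,6}->{2,3}; V {2,3,4,5,6}->{2,3}; U {3,4,5}->{4,5} => REVISION
Constraint 2 (V != Z) on D(V)={2,3} D(Z)={2,3,4,5,6}: no change => not a revision
Constraint 3 (U < Y) on D(U)={4,5} D(Y)={2,3}: U {4,5}->{}; Y {2,3}->{} => REVISION
Constraint 4 (U != V) on D(U)={} D(V)={2,3}: V {2,3}->{} => REVISION
Total revisions = 3

Answer: 3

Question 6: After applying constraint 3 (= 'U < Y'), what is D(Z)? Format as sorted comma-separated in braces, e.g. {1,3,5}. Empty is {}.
Constraint 1 (Y + V = U) on D(Y)={2,3,5,6} D(V)={2,3,4,5,6} D(U)={3,4,5}: Y {2,3,5,6}->{2,3}; V {2,3,4,5,6}->{2,3}; U {3,4,5}->{4,5}
Constraint 2 (V != Z) on D(V)={2,3} D(Z)={2,3,4,5,6}: no change
Constraint 3 (U < Y) on D(U)={4,5} D(Y)={2,3}: U {4,5}->{}; Y {2,3}->{}
So after constraint 3: D(Z) = {2,3,4,5,6}

Answer: {2,3,4,5,6}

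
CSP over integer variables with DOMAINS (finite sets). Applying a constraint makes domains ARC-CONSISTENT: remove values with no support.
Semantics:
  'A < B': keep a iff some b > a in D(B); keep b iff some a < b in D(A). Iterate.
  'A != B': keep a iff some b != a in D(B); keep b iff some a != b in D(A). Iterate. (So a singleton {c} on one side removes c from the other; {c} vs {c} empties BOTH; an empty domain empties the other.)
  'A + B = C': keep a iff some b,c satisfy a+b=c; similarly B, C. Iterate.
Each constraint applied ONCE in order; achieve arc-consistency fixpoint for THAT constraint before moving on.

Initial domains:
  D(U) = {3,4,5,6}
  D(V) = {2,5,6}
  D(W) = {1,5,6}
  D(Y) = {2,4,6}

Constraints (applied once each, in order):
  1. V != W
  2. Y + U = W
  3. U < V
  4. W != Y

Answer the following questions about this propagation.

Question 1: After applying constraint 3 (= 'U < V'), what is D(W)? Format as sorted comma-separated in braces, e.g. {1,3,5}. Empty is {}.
Answer: {5,6}

Derivation:
Constraint 1 (V != W) on D(V)={2,5,6} D(W)={1,5,6}: no change
Constraint 2 (Y + U = W) on D(Y)={2,4,6} D(U)={3,4,5,6} D(W)={1,5,6}: Y {2,4,6}->{2}; U {3,4,5,6}->{3,4}; W {1,5,6}->{5,6}
Constraint 3 (U < V) on D(U)={3,4} D(V)={2,5,6}: V {2,5,6}->{5,6}
So after constraint 3: D(W) = {5,6}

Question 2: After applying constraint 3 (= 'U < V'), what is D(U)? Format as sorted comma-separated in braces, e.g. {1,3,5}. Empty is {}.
Answer: {3,4}

Derivation:
Constraint 1 (V != W) on D(V)={2,5,6} D(W)={1,5,6}: no change
Constraint 2 (Y + U = W) on D(Y)={2,4,6} D(U)={3,4,5,6} D(W)={1,5,6}: Y {2,4,6}->{2}; U {3,4,5,6}->{3,4}; W {1,5,6}->{5,6}
Constraint 3 (U < V) on D(U)={3,4} D(V)={2,5,6}: V {2,5,6}->{5,6}
So after constraint 3: D(U) = {3,4}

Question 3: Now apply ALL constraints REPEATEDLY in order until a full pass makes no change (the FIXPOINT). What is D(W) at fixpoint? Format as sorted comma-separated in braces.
pass 0 (initial): D(W)={1,5,6}
pass 1: U {3,4,5,6}->{3,4}; V {2,5,6}->{5,6}; W {1,5,6}->{5,6}; Y {2,4,6}->{2}
pass 2: no change
Fixpoint after 2 passes: D(W) = {5,6}

Answer: {5,6}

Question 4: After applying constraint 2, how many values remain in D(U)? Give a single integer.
Constraint 1 (V != W) on D(V)={2,5,6} D(W)={1,5,6}: no change
Constraint 2 (Y + U = W) on D(Y)={2,4,6} D(U)={3,4,5,6} D(W)={1,5,6}: Y {2,4,6}->{2}; U {3,4,5,6}->{3,4}; W {1,5,6}->{5,6}
So after constraint 2: D(U)={3,4}, size = 2

Answer: 2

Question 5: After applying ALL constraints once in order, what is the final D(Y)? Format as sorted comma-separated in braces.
Answer: {2}

Derivation:
Constraint 1 (V != W) on D(V)={2,5,6} D(W)={1,5,6}: no change
Constraint 2 (Y + U = W) on D(Y)={2,4,6} D(U)={3,4,5,6} D(W)={1,5,6}: Y {2,4,6}->{2}; U {3,4,5,6}->{3,4}; W {1,5,6}->{5,6}
Constraint 3 (U < V) on D(U)={3,4} D(V)={2,5,6}: V {2,5,6}->{5,6}
Constraint 4 (W != Y) on D(W)={5,6} D(Y)={2}: no change
So after all 4 constraints: D(Y) = {2}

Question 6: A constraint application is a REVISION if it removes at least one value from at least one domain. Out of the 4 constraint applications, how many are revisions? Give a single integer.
Answer: 2

Derivation:
Constraint 1 (V != W) on D(V)={2,5,6} D(W)={1,5,6}: no change => not a revision
Constraint 2 (Y + U = W) on D(Y)={2,4,6} D(U)={3,4,5,6} D(W)={1,5,6}: Y {2,4,6}->{2}; U {3,4,5,6}->{3,4}; W {1,5,6}->{5,6} => REVISION
Constraint 3 (U < V) on D(U)={3,4} D(V)={2,5,6}: V {2,5,6}->{5,6} => REVISION
Constraint 4 (W != Y) on D(W)={5,6} D(Y)={2}: no change => not a revision
Total revisions = 2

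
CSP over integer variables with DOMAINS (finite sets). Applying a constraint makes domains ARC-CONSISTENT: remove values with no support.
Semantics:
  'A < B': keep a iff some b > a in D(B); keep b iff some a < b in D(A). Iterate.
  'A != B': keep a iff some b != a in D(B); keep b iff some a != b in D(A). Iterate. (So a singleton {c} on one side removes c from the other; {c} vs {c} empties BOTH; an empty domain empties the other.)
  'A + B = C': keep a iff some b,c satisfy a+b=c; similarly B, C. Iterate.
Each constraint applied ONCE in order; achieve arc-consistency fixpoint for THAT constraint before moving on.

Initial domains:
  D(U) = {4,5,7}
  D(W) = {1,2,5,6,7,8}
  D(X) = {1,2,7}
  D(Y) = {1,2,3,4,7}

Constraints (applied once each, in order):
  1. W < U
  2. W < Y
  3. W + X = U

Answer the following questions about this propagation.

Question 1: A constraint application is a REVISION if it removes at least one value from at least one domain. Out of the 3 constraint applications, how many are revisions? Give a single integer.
Constraint 1 (W < U) on D(W)={1,2,5,6,7,8} D(U)={4,5,7}: W {1,2,5,6,7,8}->{1,2,5,6} => REVISION
Constraint 2 (W < Y) on D(W)={1,2,5,6} D(Y)={1,2,3,4,7}: Y {1,2,3,4,7}->{2,3,4,7} => REVISION
Constraint 3 (W + X = U) on D(W)={1,2,5,6} D(X)={1,2,7} D(U)={4,5,7}: W {1,2,5,6}->{2,5,6}; X {1,2,7}->{1,2}; U {4,5,7}->{4,7} => REVISION
Total revisions = 3

Answer: 3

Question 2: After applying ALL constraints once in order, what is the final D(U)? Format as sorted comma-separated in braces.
Constraint 1 (W < U) on D(W)={1,2,5,6,7,8} D(U)={4,5,7}: W {1,2,5,6,7,8}->{1,2,5,6}
Constraint 2 (W < Y) on D(W)={1,2,5,6} D(Y)={1,2,3,4,7}: Y {1,2,3,4,7}->{2,3,4,7}
Constraint 3 (W + X = U) on D(W)={1,2,5,6} D(X)={1,2,7} D(U)={4,5,7}: W {1,2,5,6}->{2,5,6}; X {1,2,7}->{1,2}; U {4,5,7}->{4,7}
So after all 3 constraints: D(U) = {4,7}

Answer: {4,7}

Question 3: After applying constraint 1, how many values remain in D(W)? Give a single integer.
Answer: 4

Derivation:
Constraint 1 (W < U) on D(W)={1,2,5,6,7,8} D(U)={4,5,7}: W {1,2,5,6,7,8}->{1,2,5,6}
So after constraint 1: D(W)={1,2,5,6}, size = 4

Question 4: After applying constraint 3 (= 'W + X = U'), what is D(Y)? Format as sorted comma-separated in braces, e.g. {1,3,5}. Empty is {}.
Constraint 1 (W < U) on D(W)={1,2,5,6,7,8} D(U)={4,5,7}: W {1,2,5,6,7,8}->{1,2,5,6}
Constraint 2 (W < Y) on D(W)={1,2,5,6} D(Y)={1,2,3,4,7}: Y {1,2,3,4,7}->{2,3,4,7}
Constraint 3 (W + X = U) on D(W)={1,2,5,6} D(X)={1,2,7} D(U)={4,5,7}: W {1,2,5,6}->{2,5,6}; X {1,2,7}->{1,2}; U {4,5,7}->{4,7}
So after constraint 3: D(Y) = {2,3,4,7}

Answer: {2,3,4,7}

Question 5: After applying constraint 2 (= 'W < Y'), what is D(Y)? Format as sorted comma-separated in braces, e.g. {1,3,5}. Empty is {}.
Answer: {2,3,4,7}

Derivation:
Constraint 1 (W < U) on D(W)={1,2,5,6,7,8} D(U)={4,5,7}: W {1,2,5,6,7,8}->{1,2,5,6}
Constraint 2 (W < Y) on D(W)={1,2,5,6} D(Y)={1,2,3,4,7}: Y {1,2,3,4,7}->{2,3,4,7}
So after constraint 2: D(Y) = {2,3,4,7}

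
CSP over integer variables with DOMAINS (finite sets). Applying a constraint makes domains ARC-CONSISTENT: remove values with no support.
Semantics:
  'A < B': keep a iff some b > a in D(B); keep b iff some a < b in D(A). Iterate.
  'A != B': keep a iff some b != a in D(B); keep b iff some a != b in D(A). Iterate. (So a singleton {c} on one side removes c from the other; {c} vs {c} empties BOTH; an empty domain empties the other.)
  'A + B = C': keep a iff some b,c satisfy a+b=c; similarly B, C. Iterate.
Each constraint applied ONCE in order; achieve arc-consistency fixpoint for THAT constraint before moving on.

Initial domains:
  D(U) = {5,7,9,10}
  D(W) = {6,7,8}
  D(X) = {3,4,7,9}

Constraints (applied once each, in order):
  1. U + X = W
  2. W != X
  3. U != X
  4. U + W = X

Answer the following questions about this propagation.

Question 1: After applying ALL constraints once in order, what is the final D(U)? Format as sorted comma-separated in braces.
Answer: {}

Derivation:
Constraint 1 (U + X = W) on D(U)={5,7,9,10} D(X)={3,4,7,9} D(W)={6,7,8}: U {5,7,9,10}->{5}; X {3,4,7,9}->{3}; W {6,7,8}->{8}
Constraint 2 (W != X) on D(W)={8} D(X)={3}: no change
Constraint 3 (U != X) on D(U)={5} D(X)={3}: no change
Constraint 4 (U + W = X) on D(U)={5} D(W)={8} D(X)={3}: U {5}->{}; W {8}->{}; X {3}->{}
So after all 4 constraints: D(U) = {}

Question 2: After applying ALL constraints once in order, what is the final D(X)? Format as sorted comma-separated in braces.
Answer: {}

Derivation:
Constraint 1 (U + X = W) on D(U)={5,7,9,10} D(X)={3,4,7,9} D(W)={6,7,8}: U {5,7,9,10}->{5}; X {3,4,7,9}->{3}; W {6,7,8}->{8}
Constraint 2 (W != X) on D(W)={8} D(X)={3}: no change
Constraint 3 (U != X) on D(U)={5} D(X)={3}: no change
Constraint 4 (U + W = X) on D(U)={5} D(W)={8} D(X)={3}: U {5}->{}; W {8}->{}; X {3}->{}
So after all 4 constraints: D(X) = {}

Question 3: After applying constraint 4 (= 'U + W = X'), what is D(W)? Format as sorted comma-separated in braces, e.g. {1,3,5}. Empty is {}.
Constraint 1 (U + X = W) on D(U)={5,7,9,10} D(X)={3,4,7,9} D(W)={6,7,8}: U {5,7,9,10}->{5}; X {3,4,7,9}->{3}; W {6,7,8}->{8}
Constraint 2 (W != X) on D(W)={8} D(X)={3}: no change
Constraint 3 (U != X) on D(U)={5} D(X)={3}: no change
Constraint 4 (U + W = X) on D(U)={5} D(W)={8} D(X)={3}: U {5}->{}; W {8}->{}; X {3}->{}
So after constraint 4: D(W) = {}

Answer: {}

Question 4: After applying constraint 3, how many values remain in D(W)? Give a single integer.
Constraint 1 (U + X = W) on D(U)={5,7,9,10} D(X)={3,4,7,9} D(W)={6,7,8}: U {5,7,9,10}->{5}; X {3,4,7,9}->{3}; W {6,7,8}->{8}
Constraint 2 (W != X) on D(W)={8} D(X)={3}: no change
Constraint 3 (U != X) on D(U)={5} D(X)={3}: no change
So after constraint 3: D(W)={8}, size = 1

Answer: 1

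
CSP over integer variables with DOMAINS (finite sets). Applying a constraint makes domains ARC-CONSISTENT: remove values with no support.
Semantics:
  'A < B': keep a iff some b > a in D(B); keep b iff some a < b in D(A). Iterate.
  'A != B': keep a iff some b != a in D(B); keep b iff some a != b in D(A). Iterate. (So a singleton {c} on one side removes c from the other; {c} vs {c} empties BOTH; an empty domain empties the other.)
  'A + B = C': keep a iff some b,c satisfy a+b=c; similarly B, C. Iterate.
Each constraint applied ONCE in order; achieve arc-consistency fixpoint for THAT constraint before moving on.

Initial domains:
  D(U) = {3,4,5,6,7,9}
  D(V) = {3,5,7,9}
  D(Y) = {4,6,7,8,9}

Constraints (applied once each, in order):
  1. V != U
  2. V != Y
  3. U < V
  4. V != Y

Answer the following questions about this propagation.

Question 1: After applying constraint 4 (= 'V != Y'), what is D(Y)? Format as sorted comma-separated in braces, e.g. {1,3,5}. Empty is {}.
Constraint 1 (V != U) on D(V)={3,5,7,9} D(U)={3,4,5,6,7,9}: no change
Constraint 2 (V != Y) on D(V)={3,5,7,9} D(Y)={4,6,7,8,9}: no change
Constraint 3 (U < V) on D(U)={3,4,5,6,7,9} D(V)={3,5,7,9}: U {3,4,5,6,7,9}->{3,4,5,6,7}; V {3,5,7,9}->{5,7,9}
Constraint 4 (V != Y) on D(V)={5,7,9} D(Y)={4,6,7,8,9}: no change
So after constraint 4: D(Y) = {4,6,7,8,9}

Answer: {4,6,7,8,9}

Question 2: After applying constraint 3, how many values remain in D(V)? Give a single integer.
Answer: 3

Derivation:
Constraint 1 (V != U) on D(V)={3,5,7,9} D(U)={3,4,5,6,7,9}: no change
Constraint 2 (V != Y) on D(V)={3,5,7,9} D(Y)={4,6,7,8,9}: no change
Constraint 3 (U < V) on D(U)={3,4,5,6,7,9} D(V)={3,5,7,9}: U {3,4,5,6,7,9}->{3,4,5,6,7}; V {3,5,7,9}->{5,7,9}
So after constraint 3: D(V)={5,7,9}, size = 3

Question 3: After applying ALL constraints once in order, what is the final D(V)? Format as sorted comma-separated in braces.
Answer: {5,7,9}

Derivation:
Constraint 1 (V != U) on D(V)={3,5,7,9} D(U)={3,4,5,6,7,9}: no change
Constraint 2 (V != Y) on D(V)={3,5,7,9} D(Y)={4,6,7,8,9}: no change
Constraint 3 (U < V) on D(U)={3,4,5,6,7,9} D(V)={3,5,7,9}: U {3,4,5,6,7,9}->{3,4,5,6,7}; V {3,5,7,9}->{5,7,9}
Constraint 4 (V != Y) on D(V)={5,7,9} D(Y)={4,6,7,8,9}: no change
So after all 4 constraints: D(V) = {5,7,9}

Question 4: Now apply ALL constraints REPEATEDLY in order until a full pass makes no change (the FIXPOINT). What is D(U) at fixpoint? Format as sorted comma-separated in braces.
pass 0 (initial): D(U)={3,4,5,6,7,9}
pass 1: U {3,4,5,6,7,9}->{3,4,5,6,7}; V {3,5,7,9}->{5,7,9}
pass 2: no change
Fixpoint after 2 passes: D(U) = {3,4,5,6,7}

Answer: {3,4,5,6,7}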